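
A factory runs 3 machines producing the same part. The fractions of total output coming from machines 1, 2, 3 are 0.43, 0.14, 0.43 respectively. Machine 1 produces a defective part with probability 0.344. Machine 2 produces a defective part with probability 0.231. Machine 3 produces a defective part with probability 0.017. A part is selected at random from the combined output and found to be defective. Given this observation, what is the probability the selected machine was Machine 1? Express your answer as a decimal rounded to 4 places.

Tabulate prior·likelihood by source: [1] prior 0.43, lik 0.344, product 0.1479; [2] prior 0.14, lik 0.231, product 0.03234; [3] prior 0.43, lik 0.017, product 0.007310.
Normalizing constant = 0.18757; the posterior for Machine 1 is its product over the sum, 0.1479/0.18757 = 0.7886.

Posterior probability ≈ 0.7886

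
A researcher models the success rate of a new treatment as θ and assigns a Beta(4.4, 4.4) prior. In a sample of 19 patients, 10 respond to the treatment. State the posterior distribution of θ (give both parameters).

Posterior: Beta(14.4, 13.4)

The binomial likelihood is conjugate to the Beta prior: with 10 successes and 9 failures, the posterior is Beta(4.4+10, 4.4+9) = Beta(14.4, 13.4).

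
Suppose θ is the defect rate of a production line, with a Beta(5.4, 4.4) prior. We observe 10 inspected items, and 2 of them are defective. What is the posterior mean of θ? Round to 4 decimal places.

Posterior mean ≈ 0.3737

Observing 2 successes and 8 failures updates Beta(5.4, 4.4) by adding the success and failure counts to the two shape parameters: α = 5.4+2 = 7.4, β = 4.4+8 = 12.4.
Posterior mean = α/(α+β) = 7.4/19.8 = 0.3737.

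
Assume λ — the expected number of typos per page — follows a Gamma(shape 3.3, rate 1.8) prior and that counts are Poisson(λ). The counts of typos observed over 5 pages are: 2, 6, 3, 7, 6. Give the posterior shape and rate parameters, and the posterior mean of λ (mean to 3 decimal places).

Posterior: Gamma(shape=27.3, rate=6.8); mean ≈ 4.015

The Poisson likelihood adds the total count to the shape and the number of exposure periods to the rate. Here ∑xᵢ = 24 and n = 5, so shape 3.3→27.3 and rate 1.8→6.8.
E[λ | data] = 27.3/6.8 = 4.015.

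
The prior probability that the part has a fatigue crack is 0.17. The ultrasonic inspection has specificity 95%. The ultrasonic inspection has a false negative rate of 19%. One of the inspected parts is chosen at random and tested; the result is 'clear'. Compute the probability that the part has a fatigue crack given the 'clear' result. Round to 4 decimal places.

P(H | E) ≈ 0.0394

Write H for 'the part has a fatigue crack'. Prior odds H:¬H = 0.17/0.83 = 0.20482. For the 'clear' outcome, the likelihood ratio is 0.19/0.95 = 0.20000.
Posterior odds = 0.20482 × 0.20000 = 0.040964, so P(H|E) = 0.040964/(1+0.040964) = 0.0394.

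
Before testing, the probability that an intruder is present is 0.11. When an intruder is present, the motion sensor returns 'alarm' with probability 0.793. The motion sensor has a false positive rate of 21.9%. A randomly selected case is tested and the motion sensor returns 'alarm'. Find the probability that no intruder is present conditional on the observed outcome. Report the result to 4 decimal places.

P(¬H | E) ≈ 0.6908

Write H for 'an intruder is present'. Prior odds H:¬H = 0.11/0.89 = 0.12360. For the 'alarm' outcome, the likelihood ratio is 0.793/0.219 = 3.6210.
Posterior odds = 0.12360 × 3.6210 = 0.44754, so P(H|E) = 0.44754/(1+0.44754) = 0.3092. Then P(¬H|E) = 1 − 0.3092 = 0.6908.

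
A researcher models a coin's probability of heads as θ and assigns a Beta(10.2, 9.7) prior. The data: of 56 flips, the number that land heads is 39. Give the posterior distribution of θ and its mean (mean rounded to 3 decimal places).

The binomial likelihood is conjugate to the Beta prior: with 39 successes and 17 failures, the posterior is Beta(10.2+39, 9.7+17) = Beta(49.2, 26.7).
Posterior mean = α/(α+β) = 49.2/75.9 = 0.648.

Posterior: Beta(49.2, 26.7); mean ≈ 0.648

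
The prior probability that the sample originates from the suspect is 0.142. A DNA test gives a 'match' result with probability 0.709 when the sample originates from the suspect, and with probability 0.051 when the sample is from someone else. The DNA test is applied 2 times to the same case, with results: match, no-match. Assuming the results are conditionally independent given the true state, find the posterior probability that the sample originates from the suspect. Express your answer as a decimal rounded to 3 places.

Let H be the event that the sample originates from the suspect; start with P(H) = 0.142. P('match'|H) = 0.709, P('match'|¬H) = 0.051.
Update on result 1 ('match'): P(H) ← 0.709·0.1420 / (0.709·0.1420 + 0.051·0.8580) = 0.10068/0.14444 = 0.6970.
Update on result 2 ('no-match'): P(H) ← 0.291·0.6970 / (0.291·0.6970 + 0.949·0.3030) = 0.20284/0.49035 = 0.4137.

Posterior P(H) ≈ 0.414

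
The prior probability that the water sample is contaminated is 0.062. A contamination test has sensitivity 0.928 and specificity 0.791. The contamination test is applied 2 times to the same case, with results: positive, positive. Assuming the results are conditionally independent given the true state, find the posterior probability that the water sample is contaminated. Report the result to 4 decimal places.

With H the event that the water sample is contaminated, the joint likelihood of the observed sequence is P(data|H) = 0.928·0.928 = 0.86118 and P(data|¬H) = 0.209·0.209 = 0.043681.
Bayes: P(H|data) = 0.062·0.86118 / (0.062·0.86118 + 0.938·0.043681) = 0.053393/0.094366 = 0.5658.

Posterior P(H) ≈ 0.5658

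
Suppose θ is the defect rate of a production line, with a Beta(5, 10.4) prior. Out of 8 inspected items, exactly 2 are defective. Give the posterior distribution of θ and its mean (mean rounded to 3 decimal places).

Posterior: Beta(7, 16.4); mean ≈ 0.299

Observing 2 successes and 6 failures updates Beta(5, 10.4) by adding the success and failure counts to the two shape parameters: α = 5+2 = 7, β = 10.4+6 = 16.4.
E[θ | data] = 7/(7+16.4) = 0.299.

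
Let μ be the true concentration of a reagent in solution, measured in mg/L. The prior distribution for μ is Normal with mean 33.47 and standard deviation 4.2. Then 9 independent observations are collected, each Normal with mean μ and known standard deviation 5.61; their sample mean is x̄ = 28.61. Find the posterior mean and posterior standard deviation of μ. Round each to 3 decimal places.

Posterior mean ≈ 29.414; posterior SD ≈ 1.708

Prior precision 1/τ₀² = 1/4.2² = 0.0566893; data precision n/σ² = 9/5.61² = 0.285968.
Posterior precision = 0.0566893 + 0.285968 = 0.342657, giving posterior SD = 1/√0.342657 = 1.708.
Posterior mean = (0.0566893·33.47 + 0.285968·28.61) / 0.342657 = 29.414.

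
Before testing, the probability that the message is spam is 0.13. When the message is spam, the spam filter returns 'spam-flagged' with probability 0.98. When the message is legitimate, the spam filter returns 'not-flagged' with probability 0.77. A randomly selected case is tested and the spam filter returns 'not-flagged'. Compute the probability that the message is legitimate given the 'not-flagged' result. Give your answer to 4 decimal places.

Let H be the event that the message is spam. P(H) = 0.13, so P(¬H) = 0.87. With E the 'not-flagged' result, P(E|H) = 0.02 and P(E|¬H) = 0.77.
P(E) = 0.02·0.13 + 0.77·0.87 = 0.0026000 + 0.66990 = 0.67250.
By Bayes' theorem, P(H|E) = 0.0026000 / 0.67250 = 0.0039. Hence P(¬H|E) = 1 − 0.0039 = 0.9961.

P(¬H | E) ≈ 0.9961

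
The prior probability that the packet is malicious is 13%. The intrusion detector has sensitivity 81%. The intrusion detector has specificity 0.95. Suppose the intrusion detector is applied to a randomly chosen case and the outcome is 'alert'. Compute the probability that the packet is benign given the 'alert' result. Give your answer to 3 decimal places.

Write H for 'the packet is malicious'. Prior odds H:¬H = 0.13/0.87 = 0.14943. For the 'alert' outcome, the likelihood ratio is 0.81/0.05 = 16.200.
Posterior odds = 0.14943 × 16.200 = 2.4207, so P(H|E) = 2.4207/(1+2.4207) = 0.708. Then P(¬H|E) = 1 − 0.708 = 0.292.

P(¬H | E) ≈ 0.292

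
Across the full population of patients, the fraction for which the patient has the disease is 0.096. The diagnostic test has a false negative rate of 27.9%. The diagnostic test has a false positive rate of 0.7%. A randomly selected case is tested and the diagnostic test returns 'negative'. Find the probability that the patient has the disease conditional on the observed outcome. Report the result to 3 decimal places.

P(H | E) ≈ 0.029

Let H be the event that the patient has the disease. P(H) = 0.096, so P(¬H) = 0.904. With E the 'negative' result, P(E|H) = 0.279 and P(E|¬H) = 0.993.
P(E) = 0.279·0.096 + 0.993·0.904 = 0.026784 + 0.89767 = 0.92446.
By Bayes' theorem, P(H|E) = 0.026784 / 0.92446 = 0.029.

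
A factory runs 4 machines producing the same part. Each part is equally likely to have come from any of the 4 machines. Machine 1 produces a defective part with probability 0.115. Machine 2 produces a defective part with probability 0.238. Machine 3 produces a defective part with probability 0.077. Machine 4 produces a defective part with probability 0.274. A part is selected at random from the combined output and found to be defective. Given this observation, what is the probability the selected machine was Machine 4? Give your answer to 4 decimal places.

Tabulate prior·likelihood by source: [1] prior 0.25, lik 0.115, product 0.02875; [2] prior 0.25, lik 0.238, product 0.05950; [3] prior 0.25, lik 0.077, product 0.01925; [4] prior 0.25, lik 0.274, product 0.06850.
Normalizing constant = 0.17600; the posterior for Machine 4 is its product over the sum, 0.06850/0.17600 = 0.3892.

Posterior probability ≈ 0.3892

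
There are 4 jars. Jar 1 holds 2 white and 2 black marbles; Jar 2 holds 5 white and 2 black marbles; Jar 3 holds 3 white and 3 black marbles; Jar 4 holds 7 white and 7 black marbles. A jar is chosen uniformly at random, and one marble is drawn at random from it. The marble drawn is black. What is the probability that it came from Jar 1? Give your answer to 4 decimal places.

Tabulate prior·likelihood by source: [1] prior 0.25, lik 0.5, product 0.1250; [2] prior 0.25, lik 0.2857, product 0.07143; [3] prior 0.25, lik 0.5, product 0.1250; [4] prior 0.25, lik 0.5, product 0.1250.
Normalizing constant = 0.44643; the posterior for Jar 1 is its product over the sum, 0.1250/0.44643 = 0.2800.

Posterior probability ≈ 0.2800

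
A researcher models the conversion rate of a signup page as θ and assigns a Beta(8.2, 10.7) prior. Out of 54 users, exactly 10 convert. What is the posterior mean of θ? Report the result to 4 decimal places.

Posterior mean ≈ 0.2497

The binomial likelihood is conjugate to the Beta prior: with 10 successes and 44 failures, the posterior is Beta(8.2+10, 10.7+44) = Beta(18.2, 54.7).
Posterior mean = α/(α+β) = 18.2/72.9 = 0.2497.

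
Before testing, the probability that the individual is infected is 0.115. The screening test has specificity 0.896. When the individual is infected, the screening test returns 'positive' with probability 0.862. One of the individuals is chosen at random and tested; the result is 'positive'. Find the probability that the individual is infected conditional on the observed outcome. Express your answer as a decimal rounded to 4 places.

P(H | E) ≈ 0.5185

Write H for 'the individual is infected'. Prior odds H:¬H = 0.115/0.885 = 0.12994. For the 'positive' outcome, the likelihood ratio is 0.862/0.104 = 8.2885.
Posterior odds = 0.12994 × 8.2885 = 1.0770, so P(H|E) = 1.0770/(1+1.0770) = 0.5185.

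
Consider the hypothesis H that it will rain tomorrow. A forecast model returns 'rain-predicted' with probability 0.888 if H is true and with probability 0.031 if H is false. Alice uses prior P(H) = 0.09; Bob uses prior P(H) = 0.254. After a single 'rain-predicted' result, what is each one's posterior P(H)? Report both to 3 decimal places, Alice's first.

Alice: 0.739; Bob: 0.907

P('+'|H) = 0.888, P('+'|¬H) = 0.031.
Alice: numerator 0.888·0.09 = 0.079920; evidence = 0.079920+0.031·0.91 = 0.10813; posterior = 0.739.
Bob: numerator 0.888·0.254 = 0.22555; evidence = 0.22555+0.031·0.746 = 0.24868; posterior = 0.907.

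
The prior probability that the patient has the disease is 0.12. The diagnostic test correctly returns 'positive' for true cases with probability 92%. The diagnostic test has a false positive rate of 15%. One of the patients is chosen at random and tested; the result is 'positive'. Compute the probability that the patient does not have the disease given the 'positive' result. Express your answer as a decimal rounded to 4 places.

P(¬H | E) ≈ 0.5446

Let H be the event that the patient has the disease. P(H) = 0.12, so P(¬H) = 0.88. With E the 'positive' result, P(E|H) = 0.92 and P(E|¬H) = 0.15.
P(E) = 0.92·0.12 + 0.15·0.88 = 0.11040 + 0.13200 = 0.24240.
By Bayes' theorem, P(H|E) = 0.11040 / 0.24240 = 0.4554. Hence P(¬H|E) = 1 − 0.4554 = 0.5446.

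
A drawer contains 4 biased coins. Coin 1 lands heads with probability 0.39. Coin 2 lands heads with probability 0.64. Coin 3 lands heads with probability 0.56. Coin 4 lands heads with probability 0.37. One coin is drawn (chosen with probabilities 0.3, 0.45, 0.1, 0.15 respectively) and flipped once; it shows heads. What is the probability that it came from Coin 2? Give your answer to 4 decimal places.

P(heads|C1) = 0.39; P(heads|C2) = 0.64; P(heads|C3) = 0.56; P(heads|C4) = 0.37.
Prior × likelihood for each source: 0.3·0.39=0.1170, 0.45·0.64=0.2880, 0.1·0.56=0.05600, 0.15·0.37=0.05550. Summing gives P(heads) = 0.51650.
P(Coin 2 | heads) = 0.2880 / 0.51650 = 0.5576.

Posterior probability ≈ 0.5576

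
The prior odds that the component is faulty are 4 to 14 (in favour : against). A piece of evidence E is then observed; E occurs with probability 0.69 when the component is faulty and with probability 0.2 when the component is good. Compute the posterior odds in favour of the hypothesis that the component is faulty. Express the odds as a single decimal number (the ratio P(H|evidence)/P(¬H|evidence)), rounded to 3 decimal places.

Posterior odds ≈ 0.986

Prior odds = 4/14 = 0.28571.
Likelihood ratio for E = 0.69/0.2 = 3.4500.
Posterior odds = prior odds × LR = 0.98571.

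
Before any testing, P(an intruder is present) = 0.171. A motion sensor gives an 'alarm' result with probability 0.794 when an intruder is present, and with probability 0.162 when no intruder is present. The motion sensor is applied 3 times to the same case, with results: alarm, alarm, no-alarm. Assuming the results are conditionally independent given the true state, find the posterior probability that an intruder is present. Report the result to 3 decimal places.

With H the event that an intruder is present, the joint likelihood of the observed sequence is P(data|H) = 0.794·0.794·0.206 = 0.12987 and P(data|¬H) = 0.162·0.162·0.838 = 0.021992.
Bayes: P(H|data) = 0.171·0.12987 / (0.171·0.12987 + 0.829·0.021992) = 0.022208/0.040439 = 0.5492.

Posterior P(H) ≈ 0.549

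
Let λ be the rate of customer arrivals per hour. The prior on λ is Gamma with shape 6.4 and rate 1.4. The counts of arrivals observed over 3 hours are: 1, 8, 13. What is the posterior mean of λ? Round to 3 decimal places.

Posterior mean ≈ 6.455

The Poisson likelihood adds the total count to the shape and the number of exposure periods to the rate. Here ∑xᵢ = 22 and n = 3, so shape 6.4→28.4 and rate 1.4→4.4.
Posterior mean = shape/rate = 28.4/4.4 = 6.455.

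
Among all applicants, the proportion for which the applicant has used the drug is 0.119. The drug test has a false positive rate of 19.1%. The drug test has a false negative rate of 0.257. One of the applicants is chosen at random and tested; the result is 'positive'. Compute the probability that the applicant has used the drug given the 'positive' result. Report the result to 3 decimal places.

P(H | E) ≈ 0.344

Write H for 'the applicant has used the drug'. Prior odds H:¬H = 0.119/0.881 = 0.13507. For the 'positive' outcome, the likelihood ratio is 0.743/0.191 = 3.8901.
Posterior odds = 0.13507 × 3.8901 = 0.52544, so P(H|E) = 0.52544/(1+0.52544) = 0.344.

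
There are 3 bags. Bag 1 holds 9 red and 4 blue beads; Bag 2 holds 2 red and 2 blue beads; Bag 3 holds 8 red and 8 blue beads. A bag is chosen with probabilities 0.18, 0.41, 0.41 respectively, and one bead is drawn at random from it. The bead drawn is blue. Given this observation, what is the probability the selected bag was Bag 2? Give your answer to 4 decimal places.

Tabulate prior·likelihood by source: [1] prior 0.18, lik 0.3077, product 0.05538; [2] prior 0.41, lik 0.5, product 0.2050; [3] prior 0.41, lik 0.5, product 0.2050.
Normalizing constant = 0.46538; the posterior for Bag 2 is its product over the sum, 0.2050/0.46538 = 0.4405.

Posterior probability ≈ 0.4405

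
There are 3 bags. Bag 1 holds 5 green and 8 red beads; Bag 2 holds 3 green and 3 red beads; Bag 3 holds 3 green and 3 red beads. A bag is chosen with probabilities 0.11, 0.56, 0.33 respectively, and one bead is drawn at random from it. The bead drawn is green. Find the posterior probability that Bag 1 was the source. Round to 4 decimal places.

P(green|Bag 1) = 0.3846; P(green|Bag 2) = 0.5; P(green|Bag 3) = 0.5.
Prior × likelihood for each source: 0.11·0.3846=0.04231, 0.56·0.5=0.2800, 0.33·0.5=0.1650. Summing gives P(green) = 0.48731.
P(Bag 1 | green) = 0.04231 / 0.48731 = 0.0868.

Posterior probability ≈ 0.0868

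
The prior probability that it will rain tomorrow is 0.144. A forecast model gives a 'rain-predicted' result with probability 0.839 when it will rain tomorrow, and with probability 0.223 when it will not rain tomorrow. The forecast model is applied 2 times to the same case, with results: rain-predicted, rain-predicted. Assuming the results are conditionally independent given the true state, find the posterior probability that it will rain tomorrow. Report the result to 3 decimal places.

Posterior P(H) ≈ 0.704

With H the event that it will rain tomorrow, the joint likelihood of the observed sequence is P(data|H) = 0.839·0.839 = 0.70392 and P(data|¬H) = 0.223·0.223 = 0.049729.
Bayes: P(H|data) = 0.144·0.70392 / (0.144·0.70392 + 0.856·0.049729) = 0.10136/0.14393 = 0.7043.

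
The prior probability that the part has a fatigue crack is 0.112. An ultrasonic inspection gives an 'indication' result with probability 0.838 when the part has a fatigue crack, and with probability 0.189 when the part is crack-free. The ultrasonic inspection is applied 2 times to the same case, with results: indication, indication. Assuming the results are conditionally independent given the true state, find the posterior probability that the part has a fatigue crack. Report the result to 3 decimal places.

Posterior P(H) ≈ 0.713

Let H be the event that the part has a fatigue crack; start with P(H) = 0.112. P('indication'|H) = 0.838, P('indication'|¬H) = 0.189.
Update on result 1 ('indication'): P(H) ← 0.838·0.1120 / (0.838·0.1120 + 0.189·0.8880) = 0.093856/0.26169 = 0.3587.
Update on result 2 ('indication'): P(H) ← 0.838·0.3587 / (0.838·0.3587 + 0.189·0.6413) = 0.30055/0.42177 = 0.7126.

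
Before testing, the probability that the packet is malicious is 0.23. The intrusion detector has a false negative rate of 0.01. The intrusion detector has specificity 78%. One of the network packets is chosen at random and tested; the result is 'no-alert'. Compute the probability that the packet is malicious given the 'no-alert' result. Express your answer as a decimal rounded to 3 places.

P(H | E) ≈ 0.004

Let H be the event that the packet is malicious. P(H) = 0.23, so P(¬H) = 0.77. With E the 'no-alert' result, P(E|H) = 0.01 and P(E|¬H) = 0.78.
P(E) = 0.01·0.23 + 0.78·0.77 = 0.0023000 + 0.60060 = 0.60290.
By Bayes' theorem, P(H|E) = 0.0023000 / 0.60290 = 0.004.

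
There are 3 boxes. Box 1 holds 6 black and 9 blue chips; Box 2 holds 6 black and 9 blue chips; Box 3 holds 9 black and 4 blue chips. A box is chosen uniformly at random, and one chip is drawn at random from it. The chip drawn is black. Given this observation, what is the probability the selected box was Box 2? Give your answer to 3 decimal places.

P(black|Box 1) = 0.4; P(black|Box 2) = 0.4; P(black|Box 3) = 0.6923.
Prior × likelihood for each source: 0.333333·0.4=0.1333, 0.333333·0.4=0.1333, 0.333333·0.6923=0.2308. Summing gives P(black) = 0.49744.
P(Box 2 | black) = 0.1333 / 0.49744 = 0.268.

Posterior probability ≈ 0.268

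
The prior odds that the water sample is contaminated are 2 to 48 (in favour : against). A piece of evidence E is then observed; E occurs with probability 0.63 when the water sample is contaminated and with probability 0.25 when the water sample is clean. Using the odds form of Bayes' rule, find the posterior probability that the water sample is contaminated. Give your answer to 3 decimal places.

Prior odds = 2/48 = 0.041667.
Likelihood ratio for E = 0.63/0.25 = 2.5200.
Posterior odds = prior odds × LR = 0.10500.
Posterior probability = odds/(1+odds) = 0.10500/1.1050 = 0.095.

Posterior probability ≈ 0.095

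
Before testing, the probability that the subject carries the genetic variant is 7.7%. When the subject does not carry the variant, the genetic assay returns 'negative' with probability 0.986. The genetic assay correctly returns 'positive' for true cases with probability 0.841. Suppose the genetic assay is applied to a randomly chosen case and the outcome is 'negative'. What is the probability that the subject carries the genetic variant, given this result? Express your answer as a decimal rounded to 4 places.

P(H | E) ≈ 0.0133

Write H for 'the subject carries the genetic variant'. Prior odds H:¬H = 0.077/0.923 = 0.083424. For the 'negative' outcome, the likelihood ratio is 0.159/0.986 = 0.16126.
Posterior odds = 0.083424 × 0.16126 = 0.013453, so P(H|E) = 0.013453/(1+0.013453) = 0.0133.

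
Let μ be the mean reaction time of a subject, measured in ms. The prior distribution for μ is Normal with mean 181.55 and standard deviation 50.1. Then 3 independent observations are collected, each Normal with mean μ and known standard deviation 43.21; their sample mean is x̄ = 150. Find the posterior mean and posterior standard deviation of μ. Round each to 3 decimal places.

With known σ, the Normal prior is conjugate. Weight on the data is w = (n/σ²)/(n/σ² + 1/τ₀²) = 0.00160677/(0.00160677+0.00039840) = 0.80131.
Posterior mean = w·x̄ + (1−w)·μ₀ = 0.80131·150 + 0.19869·181.55 = 156.269. Posterior variance = 1/(0.00160677+0.00039840) = 498.711, so SD = 22.332.

Posterior mean ≈ 156.269; posterior SD ≈ 22.332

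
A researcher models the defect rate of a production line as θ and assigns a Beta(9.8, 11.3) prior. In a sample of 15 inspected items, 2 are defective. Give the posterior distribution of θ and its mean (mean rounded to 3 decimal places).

The binomial likelihood is conjugate to the Beta prior: with 2 successes and 13 failures, the posterior is Beta(9.8+2, 11.3+13) = Beta(11.8, 24.3).
E[θ | data] = 11.8/(11.8+24.3) = 0.327.

Posterior: Beta(11.8, 24.3); mean ≈ 0.327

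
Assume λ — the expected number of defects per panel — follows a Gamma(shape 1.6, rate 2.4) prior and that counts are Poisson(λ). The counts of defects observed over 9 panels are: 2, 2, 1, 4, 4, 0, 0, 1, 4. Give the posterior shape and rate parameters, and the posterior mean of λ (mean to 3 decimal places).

Posterior: Gamma(shape=19.6, rate=11.4); mean ≈ 1.719

Total count ∑xᵢ = 18 over n = 9 panels.
Gamma is conjugate to the Poisson likelihood: posterior is Gamma(shape = 1.6+18 = 19.6, rate = 2.4+9 = 11.4).
Posterior mean = shape/rate = 19.6/11.4 = 1.719.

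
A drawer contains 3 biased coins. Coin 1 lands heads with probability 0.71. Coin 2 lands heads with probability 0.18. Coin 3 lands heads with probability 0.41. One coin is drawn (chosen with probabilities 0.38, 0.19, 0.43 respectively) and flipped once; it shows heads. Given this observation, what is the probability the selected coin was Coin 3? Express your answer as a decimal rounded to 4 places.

Posterior probability ≈ 0.3671

Tabulate prior·likelihood by source: [1] prior 0.38, lik 0.71, product 0.2698; [2] prior 0.19, lik 0.18, product 0.03420; [3] prior 0.43, lik 0.41, product 0.1763.
Normalizing constant = 0.48030; the posterior for Coin 3 is its product over the sum, 0.1763/0.48030 = 0.3671.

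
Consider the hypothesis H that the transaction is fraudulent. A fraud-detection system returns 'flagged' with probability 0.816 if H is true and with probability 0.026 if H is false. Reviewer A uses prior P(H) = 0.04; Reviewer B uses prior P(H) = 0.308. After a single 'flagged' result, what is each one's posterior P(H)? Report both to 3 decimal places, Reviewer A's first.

Reviewer A: 0.567; Reviewer B: 0.933

P('+'|H) = 0.816, P('+'|¬H) = 0.026.
Reviewer A: numerator 0.816·0.04 = 0.032640; evidence = 0.032640+0.026·0.96 = 0.057600; posterior = 0.567.
Reviewer B: numerator 0.816·0.308 = 0.25133; evidence = 0.25133+0.026·0.692 = 0.26932; posterior = 0.933.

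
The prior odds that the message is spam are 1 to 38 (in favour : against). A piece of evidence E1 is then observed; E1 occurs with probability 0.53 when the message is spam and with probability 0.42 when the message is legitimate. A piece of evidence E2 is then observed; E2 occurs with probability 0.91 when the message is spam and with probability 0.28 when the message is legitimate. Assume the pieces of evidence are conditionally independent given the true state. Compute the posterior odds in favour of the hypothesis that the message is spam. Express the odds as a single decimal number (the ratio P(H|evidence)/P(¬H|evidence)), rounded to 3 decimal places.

Prior odds = 1/38 = 0.026316. In log-odds, ln(0.026316) = -3.6376.
Add log likelihood ratios: ln(1.2619) + ln(3.2500) = 1.4113.
Posterior log-odds = -2.2263, so posterior odds = exp(-2.2263) = 0.10793.

Posterior odds ≈ 0.108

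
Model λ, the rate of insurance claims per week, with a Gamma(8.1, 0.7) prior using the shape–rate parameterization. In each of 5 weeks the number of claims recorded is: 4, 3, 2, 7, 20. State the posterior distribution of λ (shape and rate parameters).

Posterior: Gamma(shape=44.1, rate=5.7)

The Poisson likelihood adds the total count to the shape and the number of exposure periods to the rate. Here ∑xᵢ = 36 and n = 5, so shape 8.1→44.1 and rate 0.7→5.7.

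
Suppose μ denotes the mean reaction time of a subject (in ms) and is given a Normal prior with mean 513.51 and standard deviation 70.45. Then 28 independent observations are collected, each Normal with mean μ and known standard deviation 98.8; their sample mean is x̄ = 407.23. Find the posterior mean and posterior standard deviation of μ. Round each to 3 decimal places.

With known σ, the Normal prior is conjugate. Weight on the data is w = (n/σ²)/(n/σ² + 1/τ₀²) = 0.00286843/(0.00286843+0.00020148) = 0.93437.
Posterior mean = w·x̄ + (1−w)·μ₀ = 0.93437·407.23 + 0.065631·513.51 = 414.205. Posterior variance = 1/(0.00286843+0.00020148) = 325.742, so SD = 18.048.

Posterior mean ≈ 414.205; posterior SD ≈ 18.048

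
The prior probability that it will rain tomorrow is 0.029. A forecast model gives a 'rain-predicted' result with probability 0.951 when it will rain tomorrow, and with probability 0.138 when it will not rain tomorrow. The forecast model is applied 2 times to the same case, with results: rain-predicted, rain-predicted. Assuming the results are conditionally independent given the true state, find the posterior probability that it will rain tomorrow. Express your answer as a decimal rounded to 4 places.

Posterior P(H) ≈ 0.5865

Let H be the event that it will rain tomorrow; start with P(H) = 0.029. P('rain-predicted'|H) = 0.951, P('rain-predicted'|¬H) = 0.138.
Update on result 1 ('rain-predicted'): P(H) ← 0.951·0.0290 / (0.951·0.0290 + 0.138·0.9710) = 0.027579/0.16158 = 0.1707.
Update on result 2 ('rain-predicted'): P(H) ← 0.951·0.1707 / (0.951·0.1707 + 0.138·0.8293) = 0.16232/0.27677 = 0.5865.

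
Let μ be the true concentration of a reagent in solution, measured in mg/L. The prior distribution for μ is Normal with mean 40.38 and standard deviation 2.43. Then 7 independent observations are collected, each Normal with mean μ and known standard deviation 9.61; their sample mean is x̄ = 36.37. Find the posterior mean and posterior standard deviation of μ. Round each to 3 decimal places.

Posterior mean ≈ 39.140; posterior SD ≈ 2.020

With known σ, the Normal prior is conjugate. Weight on the data is w = (n/σ²)/(n/σ² + 1/τ₀²) = 0.0757969/(0.0757969+0.169351) = 0.30919.
Posterior mean = w·x̄ + (1−w)·μ₀ = 0.30919·36.37 + 0.69081·40.38 = 39.140. Posterior variance = 1/(0.0757969+0.169351) = 4.07917, so SD = 2.020.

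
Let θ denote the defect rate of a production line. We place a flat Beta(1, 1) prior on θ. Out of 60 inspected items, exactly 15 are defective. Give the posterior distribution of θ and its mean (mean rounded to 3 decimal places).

Observing 15 successes and 45 failures updates Beta(1, 1) by adding the success and failure counts to the two shape parameters: α = 1+15 = 16, β = 1+45 = 46.
E[θ | data] = 16/(16+46) = 0.258.

Posterior: Beta(16, 46); mean ≈ 0.258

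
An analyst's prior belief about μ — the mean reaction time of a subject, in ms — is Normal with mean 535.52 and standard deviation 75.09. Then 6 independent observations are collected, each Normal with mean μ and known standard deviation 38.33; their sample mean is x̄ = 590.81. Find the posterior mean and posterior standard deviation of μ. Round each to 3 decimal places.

Posterior mean ≈ 588.509; posterior SD ≈ 15.319

Prior precision 1/τ₀² = 1/75.09² = 0.00017735; data precision n/σ² = 6/38.33² = 0.00408389.
Posterior precision = 0.00017735 + 0.00408389 = 0.00426124, giving posterior SD = 1/√0.00426124 = 15.319.
Posterior mean = (0.00017735·535.52 + 0.00408389·590.81) / 0.00426124 = 588.509.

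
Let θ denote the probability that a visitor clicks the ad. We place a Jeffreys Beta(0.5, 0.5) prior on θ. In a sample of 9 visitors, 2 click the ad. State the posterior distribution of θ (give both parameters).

The binomial likelihood is conjugate to the Beta prior: with 2 successes and 7 failures, the posterior is Beta(0.5+2, 0.5+7) = Beta(2.5, 7.5).

Posterior: Beta(2.5, 7.5)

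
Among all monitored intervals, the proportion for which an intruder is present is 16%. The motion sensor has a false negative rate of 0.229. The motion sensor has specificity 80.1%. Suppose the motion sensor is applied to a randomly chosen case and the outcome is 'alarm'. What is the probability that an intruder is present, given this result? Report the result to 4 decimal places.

P(H | E) ≈ 0.4246

Write H for 'an intruder is present'. Prior odds H:¬H = 0.16/0.84 = 0.19048. For the 'alarm' outcome, the likelihood ratio is 0.771/0.199 = 3.8744.
Posterior odds = 0.19048 × 3.8744 = 0.73798, so P(H|E) = 0.73798/(1+0.73798) = 0.4246.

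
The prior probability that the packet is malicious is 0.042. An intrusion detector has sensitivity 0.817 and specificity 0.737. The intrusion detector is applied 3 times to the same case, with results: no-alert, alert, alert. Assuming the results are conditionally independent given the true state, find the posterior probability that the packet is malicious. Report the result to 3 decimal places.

Let H be the event that the packet is malicious; start with P(H) = 0.042. P('alert'|H) = 0.817, P('alert'|¬H) = 0.263.
Update on result 1 ('no-alert'): P(H) ← 0.183·0.0420 / (0.183·0.0420 + 0.737·0.9580) = 0.0076860/0.71373 = 0.0108.
Update on result 2 ('alert'): P(H) ← 0.817·0.0108 / (0.817·0.0108 + 0.263·0.9892) = 0.0087981/0.26897 = 0.0327.
Update on result 3 ('alert'): P(H) ← 0.817·0.0327 / (0.817·0.0327 + 0.263·0.9673) = 0.026725/0.28112 = 0.0951.

Posterior P(H) ≈ 0.095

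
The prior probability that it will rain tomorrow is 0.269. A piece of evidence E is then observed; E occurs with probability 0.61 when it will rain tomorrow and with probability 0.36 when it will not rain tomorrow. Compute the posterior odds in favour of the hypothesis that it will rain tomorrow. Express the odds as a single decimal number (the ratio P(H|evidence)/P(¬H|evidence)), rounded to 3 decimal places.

Posterior odds ≈ 0.624

Prior odds = 0.269/(1−0.269) = 0.36799. In log-odds, ln(0.36799) = -0.99970.
Add log likelihood ratio: ln(1.6944) = 0.52735.
Posterior log-odds = -0.47235, so posterior odds = exp(-0.47235) = 0.62354.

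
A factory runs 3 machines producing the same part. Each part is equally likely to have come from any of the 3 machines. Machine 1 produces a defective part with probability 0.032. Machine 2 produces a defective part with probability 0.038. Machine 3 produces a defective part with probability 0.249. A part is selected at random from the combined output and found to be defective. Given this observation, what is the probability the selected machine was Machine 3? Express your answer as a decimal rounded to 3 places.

Tabulate prior·likelihood by source: [1] prior 0.333333, lik 0.032, product 0.01067; [2] prior 0.333333, lik 0.038, product 0.01267; [3] prior 0.333333, lik 0.249, product 0.08300.
Normalizing constant = 0.10633; the posterior for Machine 3 is its product over the sum, 0.08300/0.10633 = 0.781.

Posterior probability ≈ 0.781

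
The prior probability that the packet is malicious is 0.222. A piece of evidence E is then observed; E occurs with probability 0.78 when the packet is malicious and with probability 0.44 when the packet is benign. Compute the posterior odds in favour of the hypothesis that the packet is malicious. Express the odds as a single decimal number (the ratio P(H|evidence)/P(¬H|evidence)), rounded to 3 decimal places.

Prior odds = 0.222/(1−0.222) = 0.28535. In log-odds, ln(0.28535) = -1.2540.
Add log likelihood ratio: ln(1.7727) = 0.57252.
Posterior log-odds = -0.68153, so posterior odds = exp(-0.68153) = 0.50584.

Posterior odds ≈ 0.506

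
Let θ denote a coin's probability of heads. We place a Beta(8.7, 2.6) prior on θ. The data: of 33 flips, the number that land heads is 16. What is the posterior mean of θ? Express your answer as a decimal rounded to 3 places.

Posterior mean ≈ 0.558

Observing 16 successes and 17 failures updates Beta(8.7, 2.6) by adding the success and failure counts to the two shape parameters: α = 8.7+16 = 24.7, β = 2.6+17 = 19.6.
E[θ | data] = 24.7/(24.7+19.6) = 0.558.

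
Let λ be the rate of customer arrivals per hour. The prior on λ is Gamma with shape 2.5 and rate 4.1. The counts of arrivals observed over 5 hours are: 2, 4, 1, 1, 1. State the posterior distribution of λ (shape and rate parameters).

The Poisson likelihood adds the total count to the shape and the number of exposure periods to the rate. Here ∑xᵢ = 9 and n = 5, so shape 2.5→11.5 and rate 4.1→9.1.

Posterior: Gamma(shape=11.5, rate=9.1)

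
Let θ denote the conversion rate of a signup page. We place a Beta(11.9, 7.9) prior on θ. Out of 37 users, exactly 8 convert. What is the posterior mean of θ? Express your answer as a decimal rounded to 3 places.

Posterior mean ≈ 0.350

Observing 8 successes and 29 failures updates Beta(11.9, 7.9) by adding the success and failure counts to the two shape parameters: α = 11.9+8 = 19.9, β = 7.9+29 = 36.9.
E[θ | data] = 19.9/(19.9+36.9) = 0.350.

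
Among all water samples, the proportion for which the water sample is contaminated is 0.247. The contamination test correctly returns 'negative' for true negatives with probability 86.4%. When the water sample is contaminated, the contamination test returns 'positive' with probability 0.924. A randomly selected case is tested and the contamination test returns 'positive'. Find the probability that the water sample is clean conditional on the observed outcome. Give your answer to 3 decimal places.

Let H be the event that the water sample is contaminated. P(H) = 0.247, so P(¬H) = 0.753. With E the 'positive' result, P(E|H) = 0.924 and P(E|¬H) = 0.136.
P(E) = 0.924·0.247 + 0.136·0.753 = 0.22823 + 0.10241 = 0.33064.
By Bayes' theorem, P(H|E) = 0.22823 / 0.33064 = 0.690. Hence P(¬H|E) = 1 − 0.690 = 0.310.

P(¬H | E) ≈ 0.310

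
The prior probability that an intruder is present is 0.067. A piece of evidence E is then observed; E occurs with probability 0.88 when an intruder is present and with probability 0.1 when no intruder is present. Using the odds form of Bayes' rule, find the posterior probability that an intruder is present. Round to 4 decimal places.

Prior odds = 0.067/(1−0.067) = 0.071811. In log-odds, ln(0.071811) = -2.6337.
Add log likelihood ratio: ln(8.8000) = 2.1748.
Posterior log-odds = -0.45896, so posterior odds = exp(-0.45896) = 0.63194. Converting, P(H|E) = 0.63194/1.6319 = 0.3872.

Posterior probability ≈ 0.3872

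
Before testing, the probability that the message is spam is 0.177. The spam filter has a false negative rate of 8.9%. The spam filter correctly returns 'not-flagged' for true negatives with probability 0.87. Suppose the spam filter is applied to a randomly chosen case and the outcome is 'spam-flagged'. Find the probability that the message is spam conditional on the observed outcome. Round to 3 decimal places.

P(H | E) ≈ 0.601

Let H be the event that the message is spam. P(H) = 0.177, so P(¬H) = 0.823. With E the 'spam-flagged' result, P(E|H) = 0.911 and P(E|¬H) = 0.13.
P(E) = 0.911·0.177 + 0.13·0.823 = 0.16125 + 0.10699 = 0.26824.
By Bayes' theorem, P(H|E) = 0.16125 / 0.26824 = 0.601.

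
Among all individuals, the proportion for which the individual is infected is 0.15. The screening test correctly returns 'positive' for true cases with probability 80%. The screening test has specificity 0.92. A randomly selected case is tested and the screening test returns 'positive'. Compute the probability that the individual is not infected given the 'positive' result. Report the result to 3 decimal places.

Write H for 'the individual is infected'. Prior odds H:¬H = 0.15/0.85 = 0.17647. For the 'positive' outcome, the likelihood ratio is 0.8/0.08 = 10.000.
Posterior odds = 0.17647 × 10.000 = 1.7647, so P(H|E) = 1.7647/(1+1.7647) = 0.638. Then P(¬H|E) = 1 − 0.638 = 0.362.

P(¬H | E) ≈ 0.362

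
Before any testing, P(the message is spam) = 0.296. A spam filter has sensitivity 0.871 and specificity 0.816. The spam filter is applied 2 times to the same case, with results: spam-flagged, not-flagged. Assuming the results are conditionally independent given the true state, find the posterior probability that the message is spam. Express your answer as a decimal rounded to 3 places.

Let H be the event that the message is spam; start with P(H) = 0.296. P('spam-flagged'|H) = 0.871, P('spam-flagged'|¬H) = 0.184.
Update on result 1 ('spam-flagged'): P(H) ← 0.871·0.2960 / (0.871·0.2960 + 0.184·0.7040) = 0.25782/0.38735 = 0.6656.
Update on result 2 ('not-flagged'): P(H) ← 0.129·0.6656 / (0.129·0.6656 + 0.816·0.3344) = 0.085861/0.35874 = 0.2393.

Posterior P(H) ≈ 0.239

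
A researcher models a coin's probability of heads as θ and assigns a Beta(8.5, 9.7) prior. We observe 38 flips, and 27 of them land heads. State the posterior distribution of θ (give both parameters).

Observing 27 successes and 11 failures updates Beta(8.5, 9.7) by adding the success and failure counts to the two shape parameters: α = 8.5+27 = 35.5, β = 9.7+11 = 20.7.

Posterior: Beta(35.5, 20.7)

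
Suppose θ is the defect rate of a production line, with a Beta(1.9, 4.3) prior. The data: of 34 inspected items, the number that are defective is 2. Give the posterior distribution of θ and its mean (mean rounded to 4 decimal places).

The binomial likelihood is conjugate to the Beta prior: with 2 successes and 32 failures, the posterior is Beta(1.9+2, 4.3+32) = Beta(3.9, 36.3).
E[θ | data] = 3.9/(3.9+36.3) = 0.0970.

Posterior: Beta(3.9, 36.3); mean ≈ 0.0970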